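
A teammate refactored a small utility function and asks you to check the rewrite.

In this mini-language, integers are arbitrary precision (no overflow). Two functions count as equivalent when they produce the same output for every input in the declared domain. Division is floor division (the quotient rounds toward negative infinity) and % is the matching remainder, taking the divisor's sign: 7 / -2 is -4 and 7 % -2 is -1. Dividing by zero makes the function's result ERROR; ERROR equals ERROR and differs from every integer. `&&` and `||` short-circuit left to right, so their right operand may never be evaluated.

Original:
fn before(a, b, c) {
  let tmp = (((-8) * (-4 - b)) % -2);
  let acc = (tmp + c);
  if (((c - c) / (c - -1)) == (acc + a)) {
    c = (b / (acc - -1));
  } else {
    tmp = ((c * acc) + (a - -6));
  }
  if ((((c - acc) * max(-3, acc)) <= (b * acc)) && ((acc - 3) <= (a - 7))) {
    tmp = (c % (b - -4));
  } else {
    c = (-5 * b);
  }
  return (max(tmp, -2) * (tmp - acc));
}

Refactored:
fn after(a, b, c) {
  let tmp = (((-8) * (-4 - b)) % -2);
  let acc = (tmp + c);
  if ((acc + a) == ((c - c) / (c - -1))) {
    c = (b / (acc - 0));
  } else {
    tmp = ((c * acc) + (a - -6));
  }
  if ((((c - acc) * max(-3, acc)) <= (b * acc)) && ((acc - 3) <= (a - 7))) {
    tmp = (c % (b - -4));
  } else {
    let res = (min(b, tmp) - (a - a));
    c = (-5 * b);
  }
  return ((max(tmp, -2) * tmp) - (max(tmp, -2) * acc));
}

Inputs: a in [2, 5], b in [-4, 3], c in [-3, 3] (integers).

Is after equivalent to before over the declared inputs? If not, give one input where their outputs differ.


Evaluate both at a=2, b=-2, c=-2.
before: tmp becomes 0; next acc becomes -2; next (((c - c) / (c - -1)) == (acc + a)) evaluates to true; next c becomes 2; next ((((c - acc) * max(-3, acc)) <= (b * acc)) && ((acc - 3) <= (a - 7))) evaluates to true; next tmp becomes 0; next final value 0
after: tmp becomes 0; next acc becomes -2; next ((acc + a) == ((c - c) / (c - -1))) evaluates to true; next c becomes 1; next ((((c - acc) * max(-3, acc)) <= (b * acc)) && ((acc - 3) <= (a - 7))) evaluates to true; next tmp becomes 1; next final value 3
0 against 3: the behavior changed.
verdict: not equivalent; witness: a=2, b=-2, c=-2


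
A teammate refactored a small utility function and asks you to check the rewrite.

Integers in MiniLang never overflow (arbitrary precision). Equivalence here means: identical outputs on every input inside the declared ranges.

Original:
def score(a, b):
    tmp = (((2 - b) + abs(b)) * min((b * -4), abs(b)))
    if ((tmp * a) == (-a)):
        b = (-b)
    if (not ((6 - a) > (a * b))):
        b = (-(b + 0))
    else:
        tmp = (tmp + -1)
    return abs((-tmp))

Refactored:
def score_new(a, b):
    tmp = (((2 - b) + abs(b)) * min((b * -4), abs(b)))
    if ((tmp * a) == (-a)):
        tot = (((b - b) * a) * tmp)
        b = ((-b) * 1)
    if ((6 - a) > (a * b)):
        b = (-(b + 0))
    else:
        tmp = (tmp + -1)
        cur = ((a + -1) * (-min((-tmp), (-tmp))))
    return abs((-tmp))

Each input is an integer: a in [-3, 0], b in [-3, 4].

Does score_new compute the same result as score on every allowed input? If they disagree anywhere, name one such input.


a=-3, b=-3 yields 24 from score but 23 from score_new.
verdict: not equivalent; witness: a=-3, b=-3


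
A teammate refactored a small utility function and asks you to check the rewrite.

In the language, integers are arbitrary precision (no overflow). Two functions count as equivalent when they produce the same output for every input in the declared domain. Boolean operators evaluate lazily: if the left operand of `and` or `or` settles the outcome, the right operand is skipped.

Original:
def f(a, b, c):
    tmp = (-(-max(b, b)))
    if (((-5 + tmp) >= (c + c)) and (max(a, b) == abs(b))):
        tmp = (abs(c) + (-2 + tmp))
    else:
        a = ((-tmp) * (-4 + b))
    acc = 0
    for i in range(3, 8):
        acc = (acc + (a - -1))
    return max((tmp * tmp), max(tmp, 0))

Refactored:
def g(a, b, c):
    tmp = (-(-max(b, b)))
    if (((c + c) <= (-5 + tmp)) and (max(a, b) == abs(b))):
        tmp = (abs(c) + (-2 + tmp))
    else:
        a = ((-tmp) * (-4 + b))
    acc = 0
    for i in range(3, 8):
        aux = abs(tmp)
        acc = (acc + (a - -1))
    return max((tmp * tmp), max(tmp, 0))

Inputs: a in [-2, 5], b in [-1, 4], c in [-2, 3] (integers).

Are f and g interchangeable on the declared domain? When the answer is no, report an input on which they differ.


Differences: local variable names differ, comparison usage differs, statement counts differ, min/max/abs usage differs — yet all 288 inputs agree.
verdict: equivalent


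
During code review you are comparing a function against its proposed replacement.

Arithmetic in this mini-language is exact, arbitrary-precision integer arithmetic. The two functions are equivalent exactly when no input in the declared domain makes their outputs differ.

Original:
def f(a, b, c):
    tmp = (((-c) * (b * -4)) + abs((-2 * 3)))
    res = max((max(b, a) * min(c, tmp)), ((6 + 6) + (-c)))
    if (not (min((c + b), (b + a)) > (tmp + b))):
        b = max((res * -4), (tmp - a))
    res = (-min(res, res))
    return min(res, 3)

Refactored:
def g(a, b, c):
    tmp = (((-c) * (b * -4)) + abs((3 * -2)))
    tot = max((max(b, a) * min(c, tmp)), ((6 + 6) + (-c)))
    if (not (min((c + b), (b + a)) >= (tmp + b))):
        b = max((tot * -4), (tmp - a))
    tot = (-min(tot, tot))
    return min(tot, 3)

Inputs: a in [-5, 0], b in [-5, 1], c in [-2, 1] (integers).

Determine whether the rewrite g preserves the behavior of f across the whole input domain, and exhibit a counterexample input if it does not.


Equivalent. Although `(min((c + b), (b + a)) > (tmp + b))` became `(min((c + b), (b + a)) >= (tmp + b))`, no input in the stated domain can expose it.
An exhaustive pass over the 168 declared inputs shows identical outputs.
As a probe, take a=-5, b=-5, c=0: f runs tmp=6, then res=12, then (not (min((c + b), (b + a)) > (tmp + b))) is true, then b=11, then res=-12, then returns -12; g runs tmp=6, then tot=12, then (not (min((c + b), (b + a)) >= (tmp + b))) is true, then b=11, then tot=-12, then returns -12; both end at -12.
verdict: equivalent


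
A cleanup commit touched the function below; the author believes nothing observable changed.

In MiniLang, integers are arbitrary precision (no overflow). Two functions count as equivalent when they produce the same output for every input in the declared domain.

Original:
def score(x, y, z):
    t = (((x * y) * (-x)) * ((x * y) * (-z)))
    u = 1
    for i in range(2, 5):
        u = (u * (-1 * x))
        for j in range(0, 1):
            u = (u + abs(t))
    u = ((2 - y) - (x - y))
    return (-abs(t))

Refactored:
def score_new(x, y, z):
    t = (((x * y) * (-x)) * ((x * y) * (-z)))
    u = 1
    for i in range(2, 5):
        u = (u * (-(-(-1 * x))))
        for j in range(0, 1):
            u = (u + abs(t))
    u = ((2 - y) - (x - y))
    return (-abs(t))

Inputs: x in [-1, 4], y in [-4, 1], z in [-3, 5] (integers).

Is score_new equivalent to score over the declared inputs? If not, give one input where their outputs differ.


Side by side, the visible changes include: same computation, different form.
As a probe, take x=-1, y=-2, z=-1: score runs t = 4; u = 1; [i=2]; u = 1; [j=0]; u = 5; [i=3]; u = 5; [j=0]; u = 9; [i=4]; u = 9; [j=0]; u = 13; u = 3; return -4; score_new runs t = 4; u = 1; [i=2]; u = 1; [j=0]; u = 5; [i=3]; u = 5; [j=0]; u = 9; [i=4]; u = 9; [j=0]; u = 13; u = 3; return -4; both end at -4.
Checked all 324 inputs in the declared domain: the outputs agree on every one.
verdict: equivalent


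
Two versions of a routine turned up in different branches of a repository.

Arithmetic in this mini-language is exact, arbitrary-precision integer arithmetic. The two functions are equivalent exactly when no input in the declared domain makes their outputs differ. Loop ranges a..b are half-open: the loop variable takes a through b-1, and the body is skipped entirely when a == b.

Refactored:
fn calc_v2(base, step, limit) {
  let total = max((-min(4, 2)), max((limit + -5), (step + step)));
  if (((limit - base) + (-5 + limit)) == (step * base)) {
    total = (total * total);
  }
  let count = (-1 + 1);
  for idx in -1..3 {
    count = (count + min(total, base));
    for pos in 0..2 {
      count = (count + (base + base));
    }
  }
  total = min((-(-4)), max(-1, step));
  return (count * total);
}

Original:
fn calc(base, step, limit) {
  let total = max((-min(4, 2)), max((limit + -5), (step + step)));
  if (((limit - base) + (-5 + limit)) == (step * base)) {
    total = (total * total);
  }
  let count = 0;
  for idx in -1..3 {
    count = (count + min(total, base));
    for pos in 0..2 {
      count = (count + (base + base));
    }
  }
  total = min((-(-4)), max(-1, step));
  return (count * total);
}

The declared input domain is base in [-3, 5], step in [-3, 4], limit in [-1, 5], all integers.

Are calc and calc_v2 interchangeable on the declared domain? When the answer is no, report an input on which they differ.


Although arithmetic usage differs; and constant usage differs, 504/504 inputs agree.
verdict: equivalent


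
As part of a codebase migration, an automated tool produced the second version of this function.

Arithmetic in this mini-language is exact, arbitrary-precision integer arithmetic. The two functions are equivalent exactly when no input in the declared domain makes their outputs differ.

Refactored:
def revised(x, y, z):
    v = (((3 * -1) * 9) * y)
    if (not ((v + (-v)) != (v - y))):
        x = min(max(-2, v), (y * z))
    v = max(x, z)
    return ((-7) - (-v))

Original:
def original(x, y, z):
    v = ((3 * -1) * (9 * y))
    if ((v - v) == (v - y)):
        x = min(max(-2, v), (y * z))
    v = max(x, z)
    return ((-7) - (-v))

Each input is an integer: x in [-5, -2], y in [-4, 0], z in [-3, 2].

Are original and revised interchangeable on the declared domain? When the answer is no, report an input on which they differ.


Differences: boolean connective usage differs; also comparison usage differs; also arithmetic usage differs — yet all 120 inputs agree.
verdict: equivalent


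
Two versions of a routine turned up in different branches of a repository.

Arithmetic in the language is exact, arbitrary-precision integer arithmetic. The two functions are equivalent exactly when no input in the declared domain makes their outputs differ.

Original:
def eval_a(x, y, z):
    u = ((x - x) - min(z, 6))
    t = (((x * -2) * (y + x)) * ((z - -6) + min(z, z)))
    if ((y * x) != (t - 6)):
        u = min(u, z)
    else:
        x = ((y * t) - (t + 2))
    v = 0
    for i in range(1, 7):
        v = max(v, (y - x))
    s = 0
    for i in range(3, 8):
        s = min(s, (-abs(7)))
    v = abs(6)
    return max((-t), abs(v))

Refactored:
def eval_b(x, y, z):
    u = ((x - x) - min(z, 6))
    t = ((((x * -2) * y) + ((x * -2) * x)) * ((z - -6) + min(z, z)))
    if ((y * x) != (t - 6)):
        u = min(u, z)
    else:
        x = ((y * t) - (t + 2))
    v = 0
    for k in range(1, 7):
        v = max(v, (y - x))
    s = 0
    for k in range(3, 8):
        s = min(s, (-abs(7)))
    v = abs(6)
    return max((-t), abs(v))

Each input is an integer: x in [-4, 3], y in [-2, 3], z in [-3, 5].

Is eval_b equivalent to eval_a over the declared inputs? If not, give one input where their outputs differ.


Reading the diff, among the changes: local variable names differ, plus arithmetic usage differs, plus constant usage differs.
One worked example (x=-1, y=2, z=3) — eval_a: u becomes -3; next t becomes 24; next ((y * x) != (t - 6)) evaluates to true; next u becomes -3; next v becomes 0; next at i=1:; next v becomes 3; next at i=2:; next v becomes 3; next at i=3:; next v becomes 3; next at i=4:; next v becomes 3; next at i=5:; next v becomes 3; next at i=6:; next v becomes 3; next s becomes 0; next at i=3:; next s becomes -7; next at i=4:; next s becomes -7; next at i=5:; next s becomes -7; next at i=6:; next s becomes -7; next at i=7:; next s becomes -7; next v becomes 6; next final value 6; eval_b: u becomes -3; next t becomes 24; next ((y * x) != (t - 6)) evaluates to true; next u becomes -3; next v becomes 0; next at k=1:; next v becomes 3; next at k=2:; next v becomes 3; next at k=3:; next v becomes 3; next at k=4:; next v becomes 3; next at k=5:; next v becomes 3; next at k=6:; next v becomes 3; next s becomes 0; next at k=3:; next s becomes -7; next at k=4:; next s becomes -7; next at k=5:; next s becomes -7; next at k=6:; next s becomes -7; next at k=7:; next s becomes -7; next v becomes 6; next final value 6; agreement on 6.
Sweeping the whole domain (432 inputs) finds no disagreement.
verdict: equivalent


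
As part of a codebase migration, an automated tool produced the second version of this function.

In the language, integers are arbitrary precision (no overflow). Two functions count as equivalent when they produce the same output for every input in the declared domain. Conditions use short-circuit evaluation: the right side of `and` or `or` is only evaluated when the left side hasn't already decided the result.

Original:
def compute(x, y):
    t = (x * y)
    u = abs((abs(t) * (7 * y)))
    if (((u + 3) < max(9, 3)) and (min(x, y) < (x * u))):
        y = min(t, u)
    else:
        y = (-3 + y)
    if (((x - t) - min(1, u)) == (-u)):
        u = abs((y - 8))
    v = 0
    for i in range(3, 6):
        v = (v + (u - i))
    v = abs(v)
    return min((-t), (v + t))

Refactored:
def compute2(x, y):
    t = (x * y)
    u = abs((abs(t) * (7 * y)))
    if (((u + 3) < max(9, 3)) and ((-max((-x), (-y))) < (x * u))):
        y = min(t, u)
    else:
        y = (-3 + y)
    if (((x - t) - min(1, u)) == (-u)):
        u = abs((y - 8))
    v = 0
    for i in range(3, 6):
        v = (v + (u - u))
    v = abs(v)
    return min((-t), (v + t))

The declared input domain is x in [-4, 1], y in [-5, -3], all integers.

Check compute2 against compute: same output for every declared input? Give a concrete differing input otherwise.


There is a counterexample at x=1, y=-5: 5 on one side, -5 on the other.
compute: t = -5; u = 175; (((u + 3) < max(9, 3)) and (min(x, y) < (x * u))) -> false; y = -8; (((x - t) - min(1, u)) == (-u)) -> false; v = 0; [i=3]; v = 172; [i=4]; v = 343; [i=5]; v = 513; v = 513; return 5
compute2: t = -5; u = 175; (((u + 3) < max(9, 3)) and ((-max((-x), (-y))) < (x * u))) -> false; y = -8; (((x - t) - min(1, u)) == (-u)) -> false; v = 0; [i=3]; v = 0; [i=4]; v = 0; [i=5]; v = 0; v = 0; return -5
verdict: not equivalent; witness: x=1, y=-5


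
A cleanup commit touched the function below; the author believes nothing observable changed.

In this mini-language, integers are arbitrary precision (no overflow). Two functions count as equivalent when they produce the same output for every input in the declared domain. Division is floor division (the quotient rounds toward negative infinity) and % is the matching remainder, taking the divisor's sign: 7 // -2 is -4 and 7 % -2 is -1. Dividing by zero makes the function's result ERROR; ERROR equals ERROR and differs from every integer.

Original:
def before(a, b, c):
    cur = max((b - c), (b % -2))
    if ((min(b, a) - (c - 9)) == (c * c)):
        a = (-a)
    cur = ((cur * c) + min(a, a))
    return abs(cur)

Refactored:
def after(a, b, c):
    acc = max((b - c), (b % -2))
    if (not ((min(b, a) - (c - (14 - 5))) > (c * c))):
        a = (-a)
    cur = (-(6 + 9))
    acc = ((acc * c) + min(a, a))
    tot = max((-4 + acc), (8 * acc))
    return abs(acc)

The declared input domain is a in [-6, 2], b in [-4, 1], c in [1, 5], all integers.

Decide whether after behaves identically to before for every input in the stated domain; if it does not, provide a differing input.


Not equivalent: a=-6, b=-3, c=2 separates them (8 vs 4).
before: cur = -1; ((min(b, a) - (c - 9)) == (c * c)) -> false; cur = -8; return 8
after: acc = -1; (not ((min(b, a) - (c - (14 - 5))) > (c * c))) -> true; a = 6; cur = -15; acc = 4; tot = 32; return 4
verdict: not equivalent; witness: a=-6, b=-3, c=2


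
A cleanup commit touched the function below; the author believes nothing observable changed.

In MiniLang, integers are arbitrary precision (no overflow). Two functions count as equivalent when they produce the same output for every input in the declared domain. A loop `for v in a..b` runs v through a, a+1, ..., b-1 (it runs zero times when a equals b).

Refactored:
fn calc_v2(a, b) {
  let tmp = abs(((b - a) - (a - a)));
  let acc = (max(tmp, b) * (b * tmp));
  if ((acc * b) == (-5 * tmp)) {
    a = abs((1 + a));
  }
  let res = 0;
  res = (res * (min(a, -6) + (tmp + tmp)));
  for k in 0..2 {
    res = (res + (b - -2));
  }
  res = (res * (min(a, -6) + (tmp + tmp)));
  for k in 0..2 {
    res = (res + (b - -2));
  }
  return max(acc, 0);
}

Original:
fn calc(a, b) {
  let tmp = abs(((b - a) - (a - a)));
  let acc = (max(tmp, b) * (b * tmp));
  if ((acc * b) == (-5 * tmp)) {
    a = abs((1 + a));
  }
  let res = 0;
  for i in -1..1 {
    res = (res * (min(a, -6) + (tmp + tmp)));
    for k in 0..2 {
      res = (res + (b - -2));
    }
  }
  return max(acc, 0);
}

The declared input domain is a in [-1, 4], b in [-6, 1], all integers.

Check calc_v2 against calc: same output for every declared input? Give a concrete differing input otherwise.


Side by side, the visible changes include: local variable names differ; and min/max/abs usage differs; and statement counts differ; and constant usage differs; and arithmetic usage differs.
Spot check at a=4, b=-2 — calc: tmp=6, then acc=-72, then ((acc * b) == (-5 * tmp)) is false, then res=0, then (i=-1), then res=0, then (k=0), then res=0, then (k=1), then res=0, then (i=0), then res=0, then (k=0), then res=0, then (k=1), then res=0, then returns 0. calc_v2: tmp=6, then acc=-72, then ((acc * b) == (-5 * tmp)) is false, then res=0, then res=0, then (k=0), then res=0, then (k=1), then res=0, then res=0, then (k=0), then res=0, then (k=1), then res=0, then returns 0. Both give 0.
Checked all 48 inputs in the declared domain: the outputs agree on every one.
verdict: equivalent


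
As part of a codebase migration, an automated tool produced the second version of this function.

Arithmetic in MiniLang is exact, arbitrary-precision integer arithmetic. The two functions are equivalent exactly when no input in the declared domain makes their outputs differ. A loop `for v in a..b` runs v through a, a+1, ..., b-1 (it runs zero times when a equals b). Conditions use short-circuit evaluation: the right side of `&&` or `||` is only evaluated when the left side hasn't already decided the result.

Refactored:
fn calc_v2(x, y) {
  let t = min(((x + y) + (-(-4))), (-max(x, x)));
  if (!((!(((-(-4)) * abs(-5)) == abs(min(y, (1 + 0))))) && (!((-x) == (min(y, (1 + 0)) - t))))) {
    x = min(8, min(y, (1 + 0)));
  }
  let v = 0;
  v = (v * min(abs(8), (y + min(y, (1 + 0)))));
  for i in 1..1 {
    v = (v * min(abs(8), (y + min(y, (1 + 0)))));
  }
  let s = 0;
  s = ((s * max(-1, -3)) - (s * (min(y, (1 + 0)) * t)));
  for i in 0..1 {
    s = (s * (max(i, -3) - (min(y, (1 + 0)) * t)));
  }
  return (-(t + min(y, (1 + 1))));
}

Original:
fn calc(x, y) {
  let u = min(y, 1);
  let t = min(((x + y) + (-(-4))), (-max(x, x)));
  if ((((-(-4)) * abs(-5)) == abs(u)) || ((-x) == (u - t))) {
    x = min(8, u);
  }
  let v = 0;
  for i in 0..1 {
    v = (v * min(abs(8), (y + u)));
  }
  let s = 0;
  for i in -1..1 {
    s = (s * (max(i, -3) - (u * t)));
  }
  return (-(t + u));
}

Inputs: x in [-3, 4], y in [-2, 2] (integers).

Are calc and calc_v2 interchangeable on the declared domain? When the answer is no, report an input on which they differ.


Run the pair on x=-3, y=2.
calc: u := 1 | t := 3 | ((((-(-4)) * abs(-5)) == abs(u)) || ((-x) == (u - t))): false | v := 0 | iter i=0: | v := 0 | s := 0 | iter i=-1: | s := 0 | iter i=0: | s := 0 | result -4
calc_v2: t := 3 | (!((!(((-(-4)) * abs(-5)) == abs(min(y, (1 + 0))))) && (!((-x) == (min(y, (1 + 0)) - t))))): false | v := 0 | v := 0 | loop over i: empty range | s := 0 | s := 0 | iter i=0: | s := 0 | result -5
-4 against -5: the behavior changed.
verdict: not equivalent; witness: x=-3, y=2


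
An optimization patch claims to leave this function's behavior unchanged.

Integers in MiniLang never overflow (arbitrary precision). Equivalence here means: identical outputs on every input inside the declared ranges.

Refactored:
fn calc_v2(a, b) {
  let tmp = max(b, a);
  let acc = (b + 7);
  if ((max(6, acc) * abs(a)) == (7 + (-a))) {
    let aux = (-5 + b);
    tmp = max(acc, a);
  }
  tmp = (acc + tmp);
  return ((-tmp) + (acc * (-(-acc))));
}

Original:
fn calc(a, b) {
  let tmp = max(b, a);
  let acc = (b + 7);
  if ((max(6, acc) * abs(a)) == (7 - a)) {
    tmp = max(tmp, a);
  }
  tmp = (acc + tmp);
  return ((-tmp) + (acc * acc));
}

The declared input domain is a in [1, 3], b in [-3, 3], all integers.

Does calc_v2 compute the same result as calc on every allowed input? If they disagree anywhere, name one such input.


Not equivalent: a=1, b=-3 separates them (11 vs 8).
calc: tmp = 1; acc = 4; ((max(6, acc) * abs(a)) == (7 - a)) -> true; tmp = 1; tmp = 5; return 11
calc_v2: tmp = 1; acc = 4; ((max(6, acc) * abs(a)) == (7 + (-a))) -> true; aux = -8; tmp = 4; tmp = 8; return 8
verdict: not equivalent; witness: a=1, b=-3


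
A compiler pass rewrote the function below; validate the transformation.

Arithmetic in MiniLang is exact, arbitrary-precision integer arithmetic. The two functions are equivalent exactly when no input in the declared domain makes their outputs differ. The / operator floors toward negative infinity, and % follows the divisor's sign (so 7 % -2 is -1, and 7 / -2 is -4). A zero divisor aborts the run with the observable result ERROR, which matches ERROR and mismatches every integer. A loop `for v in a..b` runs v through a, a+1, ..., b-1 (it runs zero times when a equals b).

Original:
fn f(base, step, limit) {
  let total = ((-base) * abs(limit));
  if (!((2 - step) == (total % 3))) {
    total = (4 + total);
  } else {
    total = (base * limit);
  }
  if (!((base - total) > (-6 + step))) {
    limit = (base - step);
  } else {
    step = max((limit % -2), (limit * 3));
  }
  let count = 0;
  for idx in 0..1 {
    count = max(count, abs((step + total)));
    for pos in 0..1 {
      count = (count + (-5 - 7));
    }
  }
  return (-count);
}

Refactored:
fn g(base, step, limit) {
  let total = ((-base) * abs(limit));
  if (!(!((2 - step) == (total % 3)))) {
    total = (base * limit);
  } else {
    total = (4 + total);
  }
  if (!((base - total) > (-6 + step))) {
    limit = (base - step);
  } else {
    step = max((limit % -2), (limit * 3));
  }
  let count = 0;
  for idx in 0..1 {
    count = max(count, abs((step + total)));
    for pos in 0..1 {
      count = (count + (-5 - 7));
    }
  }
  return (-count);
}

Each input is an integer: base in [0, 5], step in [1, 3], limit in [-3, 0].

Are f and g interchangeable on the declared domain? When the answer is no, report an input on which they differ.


Comparing the listings, the differences include: boolean connective usage differs.
Tracing base=1, step=2, limit=-3: f: total=-3, then (!((2 - step) == (total % 3))) is false, then total=-3, then (!((base - total) > (-6 + step))) is false, then step=-1, then count=0, then (idx=0), then count=4, then (pos=0), then count=-8, then returns 8 | g: total=-3, then (!(!((2 - step) == (total % 3)))) is true, then total=-3, then (!((base - total) > (-6 + step))) is false, then step=-1, then count=0, then (idx=0), then count=4, then (pos=0), then count=-8, then returns 8 — matching result 8.
Across all 72 domain points the two functions coincide.
verdict: equivalent


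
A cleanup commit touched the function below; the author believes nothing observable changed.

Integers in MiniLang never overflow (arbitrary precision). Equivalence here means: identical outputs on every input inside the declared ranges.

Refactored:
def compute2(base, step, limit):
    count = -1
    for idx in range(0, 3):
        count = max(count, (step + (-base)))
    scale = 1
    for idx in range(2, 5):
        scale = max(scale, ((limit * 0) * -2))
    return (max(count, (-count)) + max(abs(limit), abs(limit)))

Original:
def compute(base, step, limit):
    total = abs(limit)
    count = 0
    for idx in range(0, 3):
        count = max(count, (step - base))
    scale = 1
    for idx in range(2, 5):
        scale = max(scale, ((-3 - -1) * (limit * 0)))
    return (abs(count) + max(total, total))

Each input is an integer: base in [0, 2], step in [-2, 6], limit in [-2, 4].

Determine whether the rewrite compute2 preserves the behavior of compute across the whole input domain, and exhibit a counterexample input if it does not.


These are not equivalent — on base=0, step=-2, limit=-2 the outputs split (2 vs 3).
compute: total = 2; count = 0; [idx=0]; count = 0; [idx=1]; count = 0; [idx=2]; count = 0; scale = 1; [idx=2]; scale = 1; [idx=3]; scale = 1; [idx=4]; scale = 1; return 2
compute2: count = -1; [idx=0]; count = -1; [idx=1]; count = -1; [idx=2]; count = -1; scale = 1; [idx=2]; scale = 1; [idx=3]; scale = 1; [idx=4]; scale = 1; return 3
verdict: not equivalent; witness: base=0, step=-2, limit=-2


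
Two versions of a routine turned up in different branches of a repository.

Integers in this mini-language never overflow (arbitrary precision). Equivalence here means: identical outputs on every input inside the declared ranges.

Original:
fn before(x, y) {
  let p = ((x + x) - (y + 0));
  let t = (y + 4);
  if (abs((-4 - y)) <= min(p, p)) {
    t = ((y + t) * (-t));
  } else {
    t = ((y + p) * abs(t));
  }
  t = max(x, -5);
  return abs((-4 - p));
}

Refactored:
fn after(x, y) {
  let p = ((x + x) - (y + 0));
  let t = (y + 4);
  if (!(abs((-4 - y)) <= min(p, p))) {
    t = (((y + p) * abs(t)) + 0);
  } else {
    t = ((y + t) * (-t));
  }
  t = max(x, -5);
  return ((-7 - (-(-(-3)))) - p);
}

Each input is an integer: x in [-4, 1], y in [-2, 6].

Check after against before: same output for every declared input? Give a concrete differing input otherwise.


Take x=-2, y=-2.
before: p := -2 | t := 2 | (abs((-4 - y)) <= min(p, p)): false | t := -8 | t := -2 | result 2
after: p := -2 | t := 2 | (!(abs((-4 - y)) <= min(p, p))): true | t := -8 | t := -2 | result -2
2 and -2 differ, so these are not the same function on this domain.
verdict: not equivalent; witness: x=-2, y=-2


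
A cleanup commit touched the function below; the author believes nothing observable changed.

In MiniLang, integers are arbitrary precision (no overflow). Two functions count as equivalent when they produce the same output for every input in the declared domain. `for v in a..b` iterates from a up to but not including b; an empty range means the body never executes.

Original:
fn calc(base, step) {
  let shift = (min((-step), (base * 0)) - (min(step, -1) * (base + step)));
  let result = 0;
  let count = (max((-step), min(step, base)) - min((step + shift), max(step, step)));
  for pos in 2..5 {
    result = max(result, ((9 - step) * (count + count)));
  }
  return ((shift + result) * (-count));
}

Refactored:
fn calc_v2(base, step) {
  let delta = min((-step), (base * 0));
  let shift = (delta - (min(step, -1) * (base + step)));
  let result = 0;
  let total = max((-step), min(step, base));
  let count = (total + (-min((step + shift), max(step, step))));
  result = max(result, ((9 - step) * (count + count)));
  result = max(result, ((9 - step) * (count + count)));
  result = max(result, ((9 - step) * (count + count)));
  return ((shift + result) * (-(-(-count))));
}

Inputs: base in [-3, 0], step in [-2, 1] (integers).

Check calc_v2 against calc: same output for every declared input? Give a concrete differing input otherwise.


This is a faithful refactor — local variable names differ; and min/max/abs usage differs; and loop structure differs; and constant usage differs; and arithmetic usage differs; and statement counts differ, but the computed results match everywhere.
As a probe, take base=-1, step=0: calc runs shift := -1 | result := 0 | count := 1 | iter pos=2: | result := 18 | iter pos=3: | result := 18 | iter pos=4: | result := 18 | result -17; calc_v2 runs delta := 0 | shift := -1 | result := 0 | total := 0 | count := 1 | result := 18 | result := 18 | result := 18 | result -17; both end at -17.
Checked all 16 inputs in the declared domain: the outputs agree on every one.
verdict: equivalent


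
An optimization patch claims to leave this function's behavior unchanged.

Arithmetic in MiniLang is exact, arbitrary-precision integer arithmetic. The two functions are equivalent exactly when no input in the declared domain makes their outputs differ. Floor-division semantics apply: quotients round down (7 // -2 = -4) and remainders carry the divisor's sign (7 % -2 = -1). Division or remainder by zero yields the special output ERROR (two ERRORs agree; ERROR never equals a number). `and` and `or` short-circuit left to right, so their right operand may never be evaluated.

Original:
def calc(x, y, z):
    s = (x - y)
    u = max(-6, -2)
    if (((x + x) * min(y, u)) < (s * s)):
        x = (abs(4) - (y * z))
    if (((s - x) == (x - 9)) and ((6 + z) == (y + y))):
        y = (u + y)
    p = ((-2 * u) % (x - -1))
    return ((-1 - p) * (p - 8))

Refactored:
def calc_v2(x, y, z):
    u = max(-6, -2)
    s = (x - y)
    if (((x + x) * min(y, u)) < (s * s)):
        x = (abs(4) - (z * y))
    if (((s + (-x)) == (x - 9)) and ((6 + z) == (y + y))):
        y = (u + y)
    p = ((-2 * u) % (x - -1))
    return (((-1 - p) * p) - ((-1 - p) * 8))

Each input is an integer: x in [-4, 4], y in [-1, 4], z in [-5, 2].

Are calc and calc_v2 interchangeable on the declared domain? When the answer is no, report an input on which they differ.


Equivalent — the differences include constant usage differs, and arithmetic usage differs, yet no declared input distinguishes the two.
One worked example (x=0, y=1, z=-2) — calc: s becomes -1; next u becomes -2; next (((x + x) * min(y, u)) < (s * s)) evaluates to true; next x becomes 6; next (((s - x) == (x - 9)) and ((6 + z) == (y + y))) evaluates to false; next p becomes 4; next final value 20; calc_v2: u becomes -2; next s becomes -1; next (((x + x) * min(y, u)) < (s * s)) evaluates to true; next x becomes 6; next (((s + (-x)) == (x - 9)) and ((6 + z) == (y + y))) evaluates to false; next p becomes 4; next final value 20; agreement on 20.
Every one of the 432 inputs gives matching results.
verdict: equivalent


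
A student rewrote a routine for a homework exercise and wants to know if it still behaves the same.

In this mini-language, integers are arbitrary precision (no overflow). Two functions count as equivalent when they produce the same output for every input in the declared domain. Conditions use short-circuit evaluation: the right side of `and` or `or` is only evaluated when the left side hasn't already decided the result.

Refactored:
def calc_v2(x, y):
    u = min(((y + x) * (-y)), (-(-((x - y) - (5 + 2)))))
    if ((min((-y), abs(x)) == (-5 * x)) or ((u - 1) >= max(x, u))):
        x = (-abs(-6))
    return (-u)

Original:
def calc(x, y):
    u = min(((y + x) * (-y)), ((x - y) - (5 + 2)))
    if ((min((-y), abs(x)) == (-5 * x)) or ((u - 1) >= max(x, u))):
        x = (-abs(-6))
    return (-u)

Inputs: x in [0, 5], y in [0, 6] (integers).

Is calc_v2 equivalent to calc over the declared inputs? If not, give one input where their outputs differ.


The two are interchangeable: same computation, different form, and every declared input agrees.
Tracing x=0, y=6: calc: u becomes -36; next ((min((-y), abs(x)) == (-5 * x)) or ((u - 1) >= max(x, u))) evaluates to false; next final value 36 | calc_v2: u becomes -36; next ((min((-y), abs(x)) == (-5 * x)) or ((u - 1) >= max(x, u))) evaluates to false; next final value 36 — matching result 36.
Every one of the 42 inputs gives matching results.
verdict: equivalent


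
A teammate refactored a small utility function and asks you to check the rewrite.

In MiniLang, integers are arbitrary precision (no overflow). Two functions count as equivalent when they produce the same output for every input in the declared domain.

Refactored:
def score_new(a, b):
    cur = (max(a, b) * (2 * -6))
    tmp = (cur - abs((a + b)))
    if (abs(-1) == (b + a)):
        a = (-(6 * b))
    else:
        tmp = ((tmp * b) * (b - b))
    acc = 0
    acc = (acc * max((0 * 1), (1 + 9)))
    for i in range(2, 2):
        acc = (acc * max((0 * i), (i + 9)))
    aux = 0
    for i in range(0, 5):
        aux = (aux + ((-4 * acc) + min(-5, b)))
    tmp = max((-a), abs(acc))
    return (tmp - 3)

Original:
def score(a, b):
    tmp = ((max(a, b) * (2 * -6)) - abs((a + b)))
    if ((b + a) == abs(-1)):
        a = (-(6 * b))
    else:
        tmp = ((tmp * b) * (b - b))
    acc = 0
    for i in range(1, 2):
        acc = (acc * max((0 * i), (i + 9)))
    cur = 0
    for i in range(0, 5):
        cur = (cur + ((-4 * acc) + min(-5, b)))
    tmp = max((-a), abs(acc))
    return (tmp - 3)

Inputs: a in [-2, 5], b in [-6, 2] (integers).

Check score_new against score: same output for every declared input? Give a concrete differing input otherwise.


Comparing the listings, the differences include: statement counts differ, and local variable names differ, and constant usage differs, and min/max/abs usage differs, and loop structure differs, and arithmetic usage differs.
As a probe, take a=1, b=-4: score runs tmp := -15 | ((b + a) == abs(-1)): false | tmp := 0 | acc := 0 | iter i=1: | acc := 0 | cur := 0 | iter i=0: | cur := -5 | iter i=1: | cur := -10 | iter i=2: | cur := -15 | iter i=3: | cur := -20 | iter i=4: | cur := -25 | tmp := 0 | result -3; score_new runs cur := -12 | tmp := -15 | (abs(-1) == (b + a)): false | tmp := 0 | acc := 0 | acc := 0 | loop over i: empty range | aux := 0 | iter i=0: | aux := -5 | iter i=1: | aux := -10 | iter i=2: | aux := -15 | iter i=3: | aux := -20 | iter i=4: | aux := -25 | tmp := 0 | result -3; both end at -3.
Every one of the 72 inputs gives matching results.
verdict: equivalent


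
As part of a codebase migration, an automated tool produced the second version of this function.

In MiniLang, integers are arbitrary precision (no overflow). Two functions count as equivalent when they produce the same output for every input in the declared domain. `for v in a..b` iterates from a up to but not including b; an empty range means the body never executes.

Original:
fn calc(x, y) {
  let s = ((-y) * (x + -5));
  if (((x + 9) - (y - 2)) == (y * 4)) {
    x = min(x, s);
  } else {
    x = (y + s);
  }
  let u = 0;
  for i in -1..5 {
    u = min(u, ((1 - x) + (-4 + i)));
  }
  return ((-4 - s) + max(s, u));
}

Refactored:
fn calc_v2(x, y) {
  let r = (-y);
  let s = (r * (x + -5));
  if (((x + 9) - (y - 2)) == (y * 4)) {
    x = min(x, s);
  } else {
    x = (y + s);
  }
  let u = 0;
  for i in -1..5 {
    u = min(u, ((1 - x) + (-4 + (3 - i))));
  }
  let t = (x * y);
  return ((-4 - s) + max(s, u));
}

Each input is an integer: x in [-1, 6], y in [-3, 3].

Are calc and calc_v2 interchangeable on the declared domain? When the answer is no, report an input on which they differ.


The two are interchangeable: local variable names differ, plus constant usage differs, plus statement counts differ, plus arithmetic usage differs, and every declared input agrees.
As a probe, take x=1, y=-1: calc runs s=-4, then (((x + 9) - (y - 2)) == (y * 4)) is false, then x=-5, then u=0, then (i=-1), then u=0, then (i=0), then u=0, then (i=1), then u=0, then (i=2), then u=0, then (i=3), then u=0, then (i=4), then u=0, then returns 0; calc_v2 runs r=1, then s=-4, then (((x + 9) - (y - 2)) == (y * 4)) is false, then x=-5, then u=0, then (i=-1), then u=0, then (i=0), then u=0, then (i=1), then u=0, then (i=2), then u=0, then (i=3), then u=0, then (i=4), then u=0, then t=5, then returns 0; both end at 0.
Checked all 56 inputs in the declared domain: the outputs agree on every one.
verdict: equivalent


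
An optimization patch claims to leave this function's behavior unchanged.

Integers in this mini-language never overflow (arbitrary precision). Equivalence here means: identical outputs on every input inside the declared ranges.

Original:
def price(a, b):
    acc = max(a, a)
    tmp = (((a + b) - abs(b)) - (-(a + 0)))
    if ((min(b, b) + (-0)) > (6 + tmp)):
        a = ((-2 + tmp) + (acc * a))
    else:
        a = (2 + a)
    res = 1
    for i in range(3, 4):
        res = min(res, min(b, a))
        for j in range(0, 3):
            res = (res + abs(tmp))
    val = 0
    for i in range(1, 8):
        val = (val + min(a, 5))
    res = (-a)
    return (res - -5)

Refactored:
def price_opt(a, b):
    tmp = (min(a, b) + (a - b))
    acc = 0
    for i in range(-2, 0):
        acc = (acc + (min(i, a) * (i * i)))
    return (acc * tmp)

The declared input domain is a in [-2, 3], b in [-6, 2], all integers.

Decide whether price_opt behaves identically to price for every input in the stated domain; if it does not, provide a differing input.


On input a=-2, b=-6, price returns 19 while price_opt returns 20.
verdict: not equivalent; witness: a=-2, b=-6


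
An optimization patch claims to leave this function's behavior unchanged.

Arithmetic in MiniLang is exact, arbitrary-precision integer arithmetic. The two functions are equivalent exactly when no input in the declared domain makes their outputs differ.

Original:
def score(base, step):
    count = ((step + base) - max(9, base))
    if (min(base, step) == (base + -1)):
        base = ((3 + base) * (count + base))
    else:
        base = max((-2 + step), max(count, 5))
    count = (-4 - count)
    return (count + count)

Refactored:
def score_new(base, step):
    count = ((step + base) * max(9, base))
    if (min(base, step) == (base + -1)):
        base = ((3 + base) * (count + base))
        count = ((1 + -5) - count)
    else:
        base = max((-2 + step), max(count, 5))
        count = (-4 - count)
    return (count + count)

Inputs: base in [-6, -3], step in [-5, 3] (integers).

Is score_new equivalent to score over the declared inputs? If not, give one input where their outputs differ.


Take base=-6, step=-5.
score: count := -20 | (min(base, step) == (base + -1)): false | base := 5 | count := 16 | result 32
score_new: count := -99 | (min(base, step) == (base + -1)): false | base := 5 | count := 95 | result 190
32 against 190: the behavior changed.
verdict: not equivalent; witness: base=-6, step=-5


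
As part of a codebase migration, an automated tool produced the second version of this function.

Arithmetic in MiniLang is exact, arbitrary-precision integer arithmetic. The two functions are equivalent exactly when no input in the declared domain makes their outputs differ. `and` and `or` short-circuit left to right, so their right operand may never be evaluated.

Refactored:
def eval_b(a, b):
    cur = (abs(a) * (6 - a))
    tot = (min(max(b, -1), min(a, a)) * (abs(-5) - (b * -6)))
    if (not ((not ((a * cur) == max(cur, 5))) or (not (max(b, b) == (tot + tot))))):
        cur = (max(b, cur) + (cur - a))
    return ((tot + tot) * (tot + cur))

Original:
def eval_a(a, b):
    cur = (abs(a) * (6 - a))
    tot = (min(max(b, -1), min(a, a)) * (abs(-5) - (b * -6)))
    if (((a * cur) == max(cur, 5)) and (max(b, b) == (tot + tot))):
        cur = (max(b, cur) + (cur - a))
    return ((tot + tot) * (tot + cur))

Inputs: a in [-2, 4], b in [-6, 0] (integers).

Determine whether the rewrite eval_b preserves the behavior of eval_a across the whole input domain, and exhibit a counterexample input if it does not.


Reading the diff, among the changes: boolean connective usage differs.
Spot check at a=3, b=-4 — eval_a: cur = 9; tot = 19; (((a * cur) == max(cur, 5)) and (max(b, b) == (tot + tot))) -> false; return 1064. eval_b: cur = 9; tot = 19; (not ((not ((a * cur) == max(cur, 5))) or (not (max(b, b) == (tot + tot))))) -> false; return 1064. Both give 1064.
Checked all 49 inputs in the declared domain: the outputs agree on every one.
verdict: equivalent


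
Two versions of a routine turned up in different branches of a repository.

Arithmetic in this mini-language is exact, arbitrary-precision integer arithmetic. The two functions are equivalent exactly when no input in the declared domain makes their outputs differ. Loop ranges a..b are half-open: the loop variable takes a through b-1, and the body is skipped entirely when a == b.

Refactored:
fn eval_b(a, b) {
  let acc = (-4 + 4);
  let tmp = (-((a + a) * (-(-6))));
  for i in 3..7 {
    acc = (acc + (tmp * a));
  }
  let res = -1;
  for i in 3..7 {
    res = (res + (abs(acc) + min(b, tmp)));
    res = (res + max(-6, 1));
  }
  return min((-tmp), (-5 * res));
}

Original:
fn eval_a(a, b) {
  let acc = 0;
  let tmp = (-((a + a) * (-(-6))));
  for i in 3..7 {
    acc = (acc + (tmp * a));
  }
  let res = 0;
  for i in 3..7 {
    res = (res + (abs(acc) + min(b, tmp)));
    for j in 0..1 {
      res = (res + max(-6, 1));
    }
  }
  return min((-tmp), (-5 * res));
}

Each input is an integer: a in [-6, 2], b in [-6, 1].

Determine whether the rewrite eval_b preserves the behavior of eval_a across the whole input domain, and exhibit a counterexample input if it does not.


Run the pair on a=-6, b=-6.
eval_a: acc becomes 0; next tmp becomes 72; next at i=3:; next acc becomes -432; next at i=4:; next acc becomes -864; next at i=5:; next acc becomes -1296; next at i=6:; next acc becomes -1728; next res becomes 0; next at i=3:; next res becomes 1722; next at j=0:; next res becomes 1723; next at i=4:; next res becomes 3445; next at j=0:; next res becomes 3446; next at i=5:; next res becomes 5168; next at j=0:; next res becomes 5169; next at i=6:; next res becomes 6891; next at j=0:; next res becomes 6892; next final value -34460
eval_b: acc becomes 0; next tmp becomes 72; next at i=3:; next acc becomes -432; next at i=4:; next acc becomes -864; next at i=5:; next acc becomes -1296; next at i=6:; next acc becomes -1728; next res becomes -1; next at i=3:; next res becomes 1721; next res becomes 1722; next at i=4:; next res becomes 3444; next res becomes 3445; next at i=5:; next res becomes 5167; next res becomes 5168; next at i=6:; next res becomes 6890; next res becomes 6891; next final value -34455
-34460 and -34455 differ, so these are not the same function on this domain.
verdict: not equivalent; witness: a=-6, b=-6
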